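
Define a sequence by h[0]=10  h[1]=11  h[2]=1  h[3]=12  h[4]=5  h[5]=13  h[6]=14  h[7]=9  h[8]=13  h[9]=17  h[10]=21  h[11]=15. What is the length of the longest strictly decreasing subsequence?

2

Negate each value so 'decreasing' becomes 'increasing', then run patience tails on the negated sequence:
-10 → extends → [-10]
-11 → replaces -10 → [-11]
-1 → extends → [-11, -1]
-12 → replaces -11 → [-12, -1]
-5 → replaces -1 → [-12, -5]
-13 → replaces -12 → [-13, -5]
-14 → replaces -13 → [-14, -5]
-9 → replaces -5 → [-14, -9]
-13 → replaces -9 → [-14, -13]
-17 → replaces -14 → [-17, -13]
-21 → replaces -17 → [-21, -13]
-15 → replaces -13 → [-21, -15]
Two tails, so the longest strictly decreasing subsequence of the original has length 2.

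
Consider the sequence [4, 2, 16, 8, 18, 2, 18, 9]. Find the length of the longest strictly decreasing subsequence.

3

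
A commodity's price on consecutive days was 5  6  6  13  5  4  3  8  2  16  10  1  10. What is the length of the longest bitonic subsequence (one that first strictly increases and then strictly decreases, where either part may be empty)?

inc[i] = longest strictly increasing subsequence ending at i; dec[i] = longest strictly decreasing subsequence starting at i:
i:      1  2  3  4  5  6  7  8  9 10 11 12 13
a[i]:   5  6  6 13  5  4  3  8  2 16 10  1 10
inc:    1  2  2  3  1  1  1  3  1  4  4  1  4
dec:    5  6  6  6  5  4  3  3  2  3  2  1  1
Best peak at i=4 (value 13): inc=3, dec=6, length 3+6−1 = 8.

8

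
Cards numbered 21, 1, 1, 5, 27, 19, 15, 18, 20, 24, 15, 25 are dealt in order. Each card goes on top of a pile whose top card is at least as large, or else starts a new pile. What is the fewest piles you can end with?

Place each on the leftmost legal pile:
21 → new pile 1 (tops now [21])
1 → pile 1 (tops now [1])
1 → pile 1 (tops now [1])
5 → new pile 2 (tops now [1, 5])
27 → new pile 3 (tops now [1, 5, 27])
19 → pile 3 (tops now [1, 5, 19])
15 → pile 3 (tops now [1, 5, 15])
18 → new pile 4 (tops now [1, 5, 15, 18])
20 → new pile 5 (tops now [1, 5, 15, 18, 20])
24 → new pile 6 (tops now [1, 5, 15, 18, 20, 24])
15 → pile 3 (tops now [1, 5, 15, 18, 20, 24])
25 → new pile 7 (tops now [1, 5, 15, 18, 20, 24, 25])
Seven piles.

7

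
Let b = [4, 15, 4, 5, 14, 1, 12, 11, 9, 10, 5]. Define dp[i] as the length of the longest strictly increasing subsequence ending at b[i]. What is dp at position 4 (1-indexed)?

2

dp[i] = 1 + max{dp[j] : j<i, b[j]<b[i]} (or 1 if no such j):
i:      1  2  3  4  5  6  7  8  9 10 11
b[i]:   4 15  4  5 14  1 12 11  9 10  5
dp:     1  2  1  2  3  1  3  3  3  4  2
At index 4 the value is 2.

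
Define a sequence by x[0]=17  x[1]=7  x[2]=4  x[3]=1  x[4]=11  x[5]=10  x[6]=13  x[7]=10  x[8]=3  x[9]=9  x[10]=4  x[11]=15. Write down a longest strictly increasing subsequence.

Patience tails give the LIS length; then backtrack through the dp parents:
17 → extends → [17]
7 → replaces 17 → [7]
4 → replaces 7 → [4]
1 → replaces 4 → [1]
11 → extends → [1, 11]
10 → replaces 11 → [1, 10]
13 → extends → [1, 10, 13]
10 → already a tail → [1, 10, 13]
3 → replaces 10 → [1, 3, 13]
9 → replaces 13 → [1, 3, 9]
4 → replaces 9 → [1, 3, 4]
15 → extends → [1, 3, 4, 15]
Length 4; one witness is 7, 11, 13, 15.

7, 11, 13, 15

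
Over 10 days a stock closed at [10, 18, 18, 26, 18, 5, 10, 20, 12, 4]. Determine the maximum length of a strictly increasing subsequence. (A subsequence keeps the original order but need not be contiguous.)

3

Let dp[i] be the length of the longest such subsequence ending at index i:
i:      1  2  3  4  5  6  7  8  9 10
a[i]:  10 18 18 26 18  5 10 20 12  4
dp:     1  2  2  3  2  1  2  3  3  1
Maximum dp value is 3.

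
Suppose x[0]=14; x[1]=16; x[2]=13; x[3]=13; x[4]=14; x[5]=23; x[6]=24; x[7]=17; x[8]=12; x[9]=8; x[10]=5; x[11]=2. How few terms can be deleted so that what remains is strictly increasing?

8

Fewest deletions = n − (longest strictly increasing subsequence).
Patience tails:
14 → extends → [14]
16 → extends → [14, 16]
13 → replaces 14 → [13, 16]
13 → already a tail → [13, 16]
14 → replaces 16 → [13, 14]
23 → extends → [13, 14, 23]
24 → extends → [13, 14, 23, 24]
17 → replaces 23 → [13, 14, 17, 24]
12 → replaces 13 → [12, 14, 17, 24]
8 → replaces 12 → [8, 14, 17, 24]
5 → replaces 8 → [5, 14, 17, 24]
2 → replaces 5 → [2, 14, 17, 24]
Longest strictly increasing subsequence has length 4, so deletions = 12 − 4 = 8.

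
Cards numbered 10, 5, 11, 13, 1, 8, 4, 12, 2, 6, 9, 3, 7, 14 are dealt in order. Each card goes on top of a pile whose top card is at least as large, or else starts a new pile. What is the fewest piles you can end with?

Place each on the leftmost legal pile:
10 → new pile 1 (tops now [10])
5 → pile 1 (tops now [5])
11 → new pile 2 (tops now [5, 11])
13 → new pile 3 (tops now [5, 11, 13])
1 → pile 1 (tops now [1, 11, 13])
8 → pile 2 (tops now [1, 8, 13])
4 → pile 2 (tops now [1, 4, 13])
12 → pile 3 (tops now [1, 4, 12])
2 → pile 2 (tops now [1, 2, 12])
6 → pile 3 (tops now [1, 2, 6])
9 → new pile 4 (tops now [1, 2, 6, 9])
3 → pile 3 (tops now [1, 2, 3, 9])
7 → pile 4 (tops now [1, 2, 3, 7])
14 → new pile 5 (tops now [1, 2, 3, 7, 14])
Five piles.

5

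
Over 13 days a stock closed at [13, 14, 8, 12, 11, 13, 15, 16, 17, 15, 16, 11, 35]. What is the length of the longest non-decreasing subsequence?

7

Let dp[i] be the length of the longest such subsequence ending at index i:
i:      1  2  3  4  5  6  7  8  9 10 11 12 13
a[i]:  13 14  8 12 11 13 15 16 17 15 16 11 35
dp:     1  2  1  2  2  3  4  5  6  5  6  3  7
Maximum dp value is 7.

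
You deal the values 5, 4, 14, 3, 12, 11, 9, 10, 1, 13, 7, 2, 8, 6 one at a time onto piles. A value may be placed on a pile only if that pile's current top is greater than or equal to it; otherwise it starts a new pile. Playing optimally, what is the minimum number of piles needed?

Place each on the leftmost legal pile:
5 → new pile 1 (tops now [5])
4 → pile 1 (tops now [4])
14 → new pile 2 (tops now [4, 14])
3 → pile 1 (tops now [3, 14])
12 → pile 2 (tops now [3, 12])
11 → pile 2 (tops now [3, 11])
9 → pile 2 (tops now [3, 9])
10 → new pile 3 (tops now [3, 9, 10])
1 → pile 1 (tops now [1, 9, 10])
13 → new pile 4 (tops now [1, 9, 10, 13])
7 → pile 2 (tops now [1, 7, 10, 13])
2 → pile 2 (tops now [1, 2, 10, 13])
8 → pile 3 (tops now [1, 2, 8, 13])
6 → pile 3 (tops now [1, 2, 6, 13])
Four piles.

4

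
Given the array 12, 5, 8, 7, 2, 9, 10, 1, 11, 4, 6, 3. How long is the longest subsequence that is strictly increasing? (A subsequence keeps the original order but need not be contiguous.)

Track the smallest tail for each achievable length (strict):
12 → extends → [12]
5 → replaces 12 → [5]
8 → extends → [5, 8]
7 → replaces 8 → [5, 7]
2 → replaces 5 → [2, 7]
9 → extends → [2, 7, 9]
10 → extends → [2, 7, 9, 10]
1 → replaces 2 → [1, 7, 9, 10]
11 → extends → [1, 7, 9, 10, 11]
4 → replaces 7 → [1, 4, 9, 10, 11]
6 → replaces 9 → [1, 4, 6, 10, 11]
3 → replaces 4 → [1, 3, 6, 10, 11]
Five tails, so the longest strictly increasing subsequence has length 5 (e.g. 5, 8, 9, 10, 11).

5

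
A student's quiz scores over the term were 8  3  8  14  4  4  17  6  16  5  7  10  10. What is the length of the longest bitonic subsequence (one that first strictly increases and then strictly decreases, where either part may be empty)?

inc[i] = longest strictly increasing subsequence ending at i; dec[i] = longest strictly decreasing subsequence starting at i:
i:      1  2  3  4  5  6  7  8  9 10 11 12 13
a[i]:   8  3  8 14  4  4 17  6 16  5  7 10 10
inc:    1  1  2  3  2  2  4  3  4  3  4  5  5
dec:    3  1  3  3  1  1  3  2  2  1  1  1  1
Best peak at i=7 (value 17): inc=4, dec=3, length 4+3−1 = 6.

6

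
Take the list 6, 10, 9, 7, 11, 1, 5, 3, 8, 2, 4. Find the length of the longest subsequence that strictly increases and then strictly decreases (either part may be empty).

inc[i] = longest strictly increasing subsequence ending at i; dec[i] = longest strictly decreasing subsequence starting at i:
i:      1  2  3  4  5  6  7  8  9 10 11
a[i]:   6 10  9  7 11  1  5  3  8  2  4
inc:    1  2  2  2  3  1  2  2  3  2  3
dec:    4  6  5  4  4  1  3  2  2  1  1
Best peak at i=2 (value 10): inc=2, dec=6, length 2+6−1 = 7.

7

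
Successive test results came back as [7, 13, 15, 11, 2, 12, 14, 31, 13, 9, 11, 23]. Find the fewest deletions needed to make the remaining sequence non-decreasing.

7

Fewest deletions = n − (longest non-decreasing subsequence).
Patience tails:
7 → extends → [7]
13 → extends → [7, 13]
15 → extends → [7, 13, 15]
11 → replaces 13 → [7, 11, 15]
2 → replaces 7 → [2, 11, 15]
12 → replaces 15 → [2, 11, 12]
14 → extends → [2, 11, 12, 14]
31 → extends → [2, 11, 12, 14, 31]
13 → replaces 14 → [2, 11, 12, 13, 31]
9 → replaces 11 → [2, 9, 12, 13, 31]
11 → replaces 12 → [2, 9, 11, 13, 31]
23 → replaces 31 → [2, 9, 11, 13, 23]
Longest non-decreasing subsequence has length 5, so deletions = 12 − 5 = 7.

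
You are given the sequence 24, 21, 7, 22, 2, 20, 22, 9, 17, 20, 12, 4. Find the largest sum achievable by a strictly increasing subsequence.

53

Let S[i] be the best sum of a strictly increasing subsequence ending at i:
i:      1  2  3  4  5  6  7  8  9 10 11 12
a[i]:  24 21  7 22  2 20 22  9 17 20 12  4
S:     24 21  7 43  2 27 49 16 33 53 28  6
Maximum is 53 (e.g. 7 + 9 + 17 + 20).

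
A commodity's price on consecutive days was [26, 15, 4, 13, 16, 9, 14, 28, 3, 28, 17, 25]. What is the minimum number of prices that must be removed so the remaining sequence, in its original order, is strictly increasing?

Fewest deletions = n − (longest strictly increasing subsequence).
Patience tails:
26 → extends → [26]
15 → replaces 26 → [15]
4 → replaces 15 → [4]
13 → extends → [4, 13]
16 → extends → [4, 13, 16]
9 → replaces 13 → [4, 9, 16]
14 → replaces 16 → [4, 9, 14]
28 → extends → [4, 9, 14, 28]
3 → replaces 4 → [3, 9, 14, 28]
28 → already a tail → [3, 9, 14, 28]
17 → replaces 28 → [3, 9, 14, 17]
25 → extends → [3, 9, 14, 17, 25]
Longest strictly increasing subsequence has length 5, so deletions = 12 − 5 = 7.

7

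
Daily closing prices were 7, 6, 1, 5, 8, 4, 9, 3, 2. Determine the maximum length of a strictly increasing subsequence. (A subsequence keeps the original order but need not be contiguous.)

4

Track the smallest tail for each achievable length (strict):
7 → extends → [7]
6 → replaces 7 → [6]
1 → replaces 6 → [1]
5 → extends → [1, 5]
8 → extends → [1, 5, 8]
4 → replaces 5 → [1, 4, 8]
9 → extends → [1, 4, 8, 9]
3 → replaces 4 → [1, 3, 8, 9]
2 → replaces 3 → [1, 2, 8, 9]
Four tails, so the longest strictly increasing subsequence has length 4 (e.g. 1, 5, 8, 9).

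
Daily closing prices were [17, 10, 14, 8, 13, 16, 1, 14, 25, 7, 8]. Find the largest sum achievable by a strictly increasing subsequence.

65

Let S[i] be the best sum of a strictly increasing subsequence ending at i:
i:      1  2  3  4  5  6  7  8  9 10 11
a[i]:  17 10 14  8 13 16  1 14 25  7  8
S:     17 10 24  8 23 40  1 37 65  8 16
Maximum is 65 (e.g. 10 + 14 + 16 + 25).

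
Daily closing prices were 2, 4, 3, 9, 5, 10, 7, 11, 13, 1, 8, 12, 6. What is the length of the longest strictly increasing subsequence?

Track the smallest tail for each achievable length (strict):
2 → extends → [2]
4 → extends → [2, 4]
3 → replaces 4 → [2, 3]
9 → extends → [2, 3, 9]
5 → replaces 9 → [2, 3, 5]
10 → extends → [2, 3, 5, 10]
7 → replaces 10 → [2, 3, 5, 7]
11 → extends → [2, 3, 5, 7, 11]
13 → extends → [2, 3, 5, 7, 11, 13]
1 → replaces 2 → [1, 3, 5, 7, 11, 13]
8 → replaces 11 → [1, 3, 5, 7, 8, 13]
12 → replaces 13 → [1, 3, 5, 7, 8, 12]
6 → replaces 7 → [1, 3, 5, 6, 8, 12]
Six tails, so the longest strictly increasing subsequence has length 6 (e.g. 2, 4, 9, 10, 11, 13).

6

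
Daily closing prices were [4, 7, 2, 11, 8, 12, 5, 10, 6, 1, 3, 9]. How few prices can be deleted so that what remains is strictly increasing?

8

Fewest deletions = n − (longest strictly increasing subsequence).
Patience tails:
4 → extends → [4]
7 → extends → [4, 7]
2 → replaces 4 → [2, 7]
11 → extends → [2, 7, 11]
8 → replaces 11 → [2, 7, 8]
12 → extends → [2, 7, 8, 12]
5 → replaces 7 → [2, 5, 8, 12]
10 → replaces 12 → [2, 5, 8, 10]
6 → replaces 8 → [2, 5, 6, 10]
1 → replaces 2 → [1, 5, 6, 10]
3 → replaces 5 → [1, 3, 6, 10]
9 → replaces 10 → [1, 3, 6, 9]
Longest strictly increasing subsequence has length 4, so deletions = 12 − 4 = 8.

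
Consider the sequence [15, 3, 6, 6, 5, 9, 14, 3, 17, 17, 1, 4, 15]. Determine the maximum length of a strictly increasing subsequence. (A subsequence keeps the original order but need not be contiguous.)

5

Let dp[i] be the length of the longest such subsequence ending at index i:
i:      1  2  3  4  5  6  7  8  9 10 11 12 13
a[i]:  15  3  6  6  5  9 14  3 17 17  1  4 15
dp:     1  1  2  2  2  3  4  1  5  5  1  2  5
Maximum dp value is 5.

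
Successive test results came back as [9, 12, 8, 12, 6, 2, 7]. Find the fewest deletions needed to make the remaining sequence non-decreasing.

4

Fewest deletions = n − (longest non-decreasing subsequence).
Patience tails:
9 → extends → [9]
12 → extends → [9, 12]
8 → replaces 9 → [8, 12]
12 → extends → [8, 12, 12]
6 → replaces 8 → [6, 12, 12]
2 → replaces 6 → [2, 12, 12]
7 → replaces 12 → [2, 7, 12]
Longest non-decreasing subsequence has length 3, so deletions = 7 − 3 = 4.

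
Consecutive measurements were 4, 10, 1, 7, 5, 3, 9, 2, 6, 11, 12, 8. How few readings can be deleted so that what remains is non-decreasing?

7

Fewest deletions = n − (longest non-decreasing subsequence).
i:      1  2  3  4  5  6  7  8  9 10 11 12
a[i]:   4 10  1  7  5  3  9  2  6 11 12  8
dp:     1  2  1  2  2  2  3  2  3  4  5  4
max dp = 5, so deletions = 12 − 5 = 7.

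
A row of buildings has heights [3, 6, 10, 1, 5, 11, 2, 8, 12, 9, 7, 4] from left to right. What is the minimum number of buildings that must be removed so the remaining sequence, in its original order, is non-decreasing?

7

Fewest deletions = n − (longest non-decreasing subsequence).
Patience tails:
3 → extends → [3]
6 → extends → [3, 6]
10 → extends → [3, 6, 10]
1 → replaces 3 → [1, 6, 10]
5 → replaces 6 → [1, 5, 10]
11 → extends → [1, 5, 10, 11]
2 → replaces 5 → [1, 2, 10, 11]
8 → replaces 10 → [1, 2, 8, 11]
12 → extends → [1, 2, 8, 11, 12]
9 → replaces 11 → [1, 2, 8, 9, 12]
7 → replaces 8 → [1, 2, 7, 9, 12]
4 → replaces 7 → [1, 2, 4, 9, 12]
Longest non-decreasing subsequence has length 5, so deletions = 12 − 5 = 7.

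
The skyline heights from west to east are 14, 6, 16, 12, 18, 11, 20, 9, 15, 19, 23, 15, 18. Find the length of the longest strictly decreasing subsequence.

4

Let dp[i] be the longest strictly decreasing subsequence ending at i:
i:      1  2  3  4  5  6  7  8  9 10 11 12 13
a[i]:  14  6 16 12 18 11 20  9 15 19 23 15 18
dp:     1  2  1  2  1  3  1  4  2  2  1  3  3
Maximum is 4.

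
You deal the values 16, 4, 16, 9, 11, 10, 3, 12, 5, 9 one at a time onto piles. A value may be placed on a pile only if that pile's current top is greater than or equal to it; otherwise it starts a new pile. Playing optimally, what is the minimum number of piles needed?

4

The minimum number of non-increasing subsequences covering a sequence equals the length of its longest strictly increasing subsequence.
LIS length is 4 (e.g. 4, 9, 11, 12), so 4 piles are needed.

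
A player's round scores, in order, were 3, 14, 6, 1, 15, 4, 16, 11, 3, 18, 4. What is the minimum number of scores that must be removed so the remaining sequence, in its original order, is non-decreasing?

Fewest deletions = n − (longest non-decreasing subsequence).
i:      1  2  3  4  5  6  7  8  9 10 11
a[i]:   3 14  6  1 15  4 16 11  3 18  4
dp:     1  2  2  1  3  2  4  3  2  5  3
max dp = 5, so deletions = 11 − 5 = 6.

6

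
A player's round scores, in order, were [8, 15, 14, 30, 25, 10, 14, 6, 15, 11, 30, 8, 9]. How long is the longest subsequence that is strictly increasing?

5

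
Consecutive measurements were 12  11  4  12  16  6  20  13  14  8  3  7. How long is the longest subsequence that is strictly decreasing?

Negate each value so 'decreasing' becomes 'increasing', then run patience tails on the negated sequence:
-12 → extends → [-12]
-11 → extends → [-12, -11]
-4 → extends → [-12, -11, -4]
-12 → already a tail → [-12, -11, -4]
-16 → replaces -12 → [-16, -11, -4]
-6 → replaces -4 → [-16, -11, -6]
-20 → replaces -16 → [-20, -11, -6]
-13 → replaces -11 → [-20, -13, -6]
-14 → replaces -13 → [-20, -14, -6]
-8 → replaces -6 → [-20, -14, -8]
-3 → extends → [-20, -14, -8, -3]
-7 → replaces -3 → [-20, -14, -8, -7]
Four tails, so the longest strictly decreasing subsequence of the original has length 4.

4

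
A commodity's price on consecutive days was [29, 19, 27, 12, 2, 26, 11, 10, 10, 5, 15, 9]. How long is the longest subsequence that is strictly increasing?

3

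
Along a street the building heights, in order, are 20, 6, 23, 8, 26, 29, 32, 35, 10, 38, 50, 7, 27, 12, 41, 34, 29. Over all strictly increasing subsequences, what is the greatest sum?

253

Let S[i] be the best sum of a strictly increasing subsequence ending at i:
i:       1   2   3   4   5   6   7   8   9  10  11  12  13  14  15  16  17
a[i]:   20   6  23   8  26  29  32  35  10  38  50   7  27  12  41  34  29
S:      20   6  43  14  69  98 130 165  24 203 253  13  96  36 244 164 125
Maximum is 253 (e.g. 20 + 23 + 26 + 29 + 32 + 35 + 38 + 50).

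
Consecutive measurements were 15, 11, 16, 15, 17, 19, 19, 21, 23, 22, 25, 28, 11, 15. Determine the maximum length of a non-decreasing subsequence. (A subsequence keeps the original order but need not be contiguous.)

Track the smallest tail for each achievable length (allowing ties):
15 → extends → [15]
11 → replaces 15 → [11]
16 → extends → [11, 16]
15 → replaces 16 → [11, 15]
17 → extends → [11, 15, 17]
19 → extends → [11, 15, 17, 19]
19 → extends → [11, 15, 17, 19, 19]
21 → extends → [11, 15, 17, 19, 19, 21]
23 → extends → [11, 15, 17, 19, 19, 21, 23]
22 → replaces 23 → [11, 15, 17, 19, 19, 21, 22]
25 → extends → [11, 15, 17, 19, 19, 21, 22, 25]
28 → extends → [11, 15, 17, 19, 19, 21, 22, 25, 28]
11 → replaces 15 → [11, 11, 17, 19, 19, 21, 22, 25, 28]
15 → replaces 17 → [11, 11, 15, 19, 19, 21, 22, 25, 28]
Nine tails, so the longest non-decreasing subsequence has length 9 (e.g. 15, 16, 17, 19, 19, 21, 23, 25, 28).

9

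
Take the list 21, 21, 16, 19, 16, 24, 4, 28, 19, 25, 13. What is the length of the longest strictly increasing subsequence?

Let dp[i] be the length of the longest such subsequence ending at index i:
i:      1  2  3  4  5  6  7  8  9 10 11
a[i]:  21 21 16 19 16 24  4 28 19 25 13
dp:     1  1  1  2  1  3  1  4  2  4  2
Maximum dp value is 4.

4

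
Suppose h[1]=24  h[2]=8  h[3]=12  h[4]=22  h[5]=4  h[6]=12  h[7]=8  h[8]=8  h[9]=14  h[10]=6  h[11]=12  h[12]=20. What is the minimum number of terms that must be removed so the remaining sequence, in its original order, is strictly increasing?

Fewest deletions = n − (longest strictly increasing subsequence).
Patience tails:
24 → extends → [24]
8 → replaces 24 → [8]
12 → extends → [8, 12]
22 → extends → [8, 12, 22]
4 → replaces 8 → [4, 12, 22]
12 → already a tail → [4, 12, 22]
8 → replaces 12 → [4, 8, 22]
8 → already a tail → [4, 8, 22]
14 → replaces 22 → [4, 8, 14]
6 → replaces 8 → [4, 6, 14]
12 → replaces 14 → [4, 6, 12]
20 → extends → [4, 6, 12, 20]
Longest strictly increasing subsequence has length 4, so deletions = 12 − 4 = 8.

8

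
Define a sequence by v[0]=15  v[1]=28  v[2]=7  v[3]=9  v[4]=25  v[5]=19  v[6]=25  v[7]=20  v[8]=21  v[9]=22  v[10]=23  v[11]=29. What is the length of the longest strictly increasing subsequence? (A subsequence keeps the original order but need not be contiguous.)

8

Track the smallest tail for each achievable length (strict):
15 → extends → [15]
28 → extends → [15, 28]
7 → replaces 15 → [7, 28]
9 → replaces 28 → [7, 9]
25 → extends → [7, 9, 25]
19 → replaces 25 → [7, 9, 19]
25 → extends → [7, 9, 19, 25]
20 → replaces 25 → [7, 9, 19, 20]
21 → extends → [7, 9, 19, 20, 21]
22 → extends → [7, 9, 19, 20, 21, 22]
23 → extends → [7, 9, 19, 20, 21, 22, 23]
29 → extends → [7, 9, 19, 20, 21, 22, 23, 29]
Eight tails, so the longest strictly increasing subsequence has length 8 (e.g. 7, 9, 19, 20, 21, 22, 23, 29).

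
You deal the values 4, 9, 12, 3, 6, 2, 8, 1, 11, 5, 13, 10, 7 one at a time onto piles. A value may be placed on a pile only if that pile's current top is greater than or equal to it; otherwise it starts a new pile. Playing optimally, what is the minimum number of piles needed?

Place each on the leftmost legal pile:
4 → new pile 1 (tops now [4])
9 → new pile 2 (tops now [4, 9])
12 → new pile 3 (tops now [4, 9, 12])
3 → pile 1 (tops now [3, 9, 12])
6 → pile 2 (tops now [3, 6, 12])
2 → pile 1 (tops now [2, 6, 12])
8 → pile 3 (tops now [2, 6, 8])
1 → pile 1 (tops now [1, 6, 8])
11 → new pile 4 (tops now [1, 6, 8, 11])
5 → pile 2 (tops now [1, 5, 8, 11])
13 → new pile 5 (tops now [1, 5, 8, 11, 13])
10 → pile 4 (tops now [1, 5, 8, 10, 13])
7 → pile 3 (tops now [1, 5, 7, 10, 13])
Five piles.

5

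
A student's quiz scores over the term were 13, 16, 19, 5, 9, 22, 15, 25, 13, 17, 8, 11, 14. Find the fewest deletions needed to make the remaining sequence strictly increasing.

Fewest deletions = n − (longest strictly increasing subsequence).
Patience tails:
13 → extends → [13]
16 → extends → [13, 16]
19 → extends → [13, 16, 19]
5 → replaces 13 → [5, 16, 19]
9 → replaces 16 → [5, 9, 19]
22 → extends → [5, 9, 19, 22]
15 → replaces 19 → [5, 9, 15, 22]
25 → extends → [5, 9, 15, 22, 25]
13 → replaces 15 → [5, 9, 13, 22, 25]
17 → replaces 22 → [5, 9, 13, 17, 25]
8 → replaces 9 → [5, 8, 13, 17, 25]
11 → replaces 13 → [5, 8, 11, 17, 25]
14 → replaces 17 → [5, 8, 11, 14, 25]
Longest strictly increasing subsequence has length 5, so deletions = 13 − 5 = 8.

8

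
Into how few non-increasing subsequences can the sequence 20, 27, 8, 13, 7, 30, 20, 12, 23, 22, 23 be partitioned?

Place each on the leftmost legal pile:
20 → new pile 1 (tops now [20])
27 → new pile 2 (tops now [20, 27])
8 → pile 1 (tops now [8, 27])
13 → pile 2 (tops now [8, 13])
7 → pile 1 (tops now [7, 13])
30 → new pile 3 (tops now [7, 13, 30])
20 → pile 3 (tops now [7, 13, 20])
12 → pile 2 (tops now [7, 12, 20])
23 → new pile 4 (tops now [7, 12, 20, 23])
22 → pile 4 (tops now [7, 12, 20, 22])
23 → new pile 5 (tops now [7, 12, 20, 22, 23])
Five piles.

5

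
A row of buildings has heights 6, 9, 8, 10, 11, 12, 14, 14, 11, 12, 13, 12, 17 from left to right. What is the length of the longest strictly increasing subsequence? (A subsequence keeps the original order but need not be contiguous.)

7

Track the smallest tail for each achievable length (strict):
6 → extends → [6]
9 → extends → [6, 9]
8 → replaces 9 → [6, 8]
10 → extends → [6, 8, 10]
11 → extends → [6, 8, 10, 11]
12 → extends → [6, 8, 10, 11, 12]
14 → extends → [6, 8, 10, 11, 12, 14]
14 → already a tail → [6, 8, 10, 11, 12, 14]
11 → already a tail → [6, 8, 10, 11, 12, 14]
12 → already a tail → [6, 8, 10, 11, 12, 14]
13 → replaces 14 → [6, 8, 10, 11, 12, 13]
12 → already a tail → [6, 8, 10, 11, 12, 13]
17 → extends → [6, 8, 10, 11, 12, 13, 17]
Seven tails, so the longest strictly increasing subsequence has length 7 (e.g. 6, 9, 10, 11, 12, 14, 17).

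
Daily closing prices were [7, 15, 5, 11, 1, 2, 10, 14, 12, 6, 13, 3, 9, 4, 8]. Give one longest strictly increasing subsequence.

1, 2, 10, 12, 13

Patience tails give the LIS length; then backtrack through the dp parents:
7 → extends → [7]
15 → extends → [7, 15]
5 → replaces 7 → [5, 15]
11 → replaces 15 → [5, 11]
1 → replaces 5 → [1, 11]
2 → replaces 11 → [1, 2]
10 → extends → [1, 2, 10]
14 → extends → [1, 2, 10, 14]
12 → replaces 14 → [1, 2, 10, 12]
6 → replaces 10 → [1, 2, 6, 12]
13 → extends → [1, 2, 6, 12, 13]
3 → replaces 6 → [1, 2, 3, 12, 13]
9 → replaces 12 → [1, 2, 3, 9, 13]
4 → replaces 9 → [1, 2, 3, 4, 13]
8 → replaces 13 → [1, 2, 3, 4, 8]
Length 5; one witness is 1, 2, 10, 12, 13.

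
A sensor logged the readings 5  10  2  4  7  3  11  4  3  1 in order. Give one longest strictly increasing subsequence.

Patience tails give the LIS length; then backtrack through the dp parents:
5 → extends → [5]
10 → extends → [5, 10]
2 → replaces 5 → [2, 10]
4 → replaces 10 → [2, 4]
7 → extends → [2, 4, 7]
3 → replaces 4 → [2, 3, 7]
11 → extends → [2, 3, 7, 11]
4 → replaces 7 → [2, 3, 4, 11]
3 → already a tail → [2, 3, 4, 11]
1 → replaces 2 → [1, 3, 4, 11]
Length 4; one witness is 2, 4, 7, 11.

2, 4, 7, 11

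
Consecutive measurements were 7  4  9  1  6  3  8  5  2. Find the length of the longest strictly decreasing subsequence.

4

Let dp[i] be the longest strictly decreasing subsequence ending at i:
i:     1 2 3 4 5 6 7 8 9
a[i]:  7 4 9 1 6 3 8 5 2
dp:    1 2 1 3 2 3 2 3 4
Maximum is 4.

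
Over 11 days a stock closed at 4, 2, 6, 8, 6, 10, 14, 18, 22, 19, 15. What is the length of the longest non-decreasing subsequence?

Track the smallest tail for each achievable length (allowing ties):
4 → extends → [4]
2 → replaces 4 → [2]
6 → extends → [2, 6]
8 → extends → [2, 6, 8]
6 → replaces 8 → [2, 6, 6]
10 → extends → [2, 6, 6, 10]
14 → extends → [2, 6, 6, 10, 14]
18 → extends → [2, 6, 6, 10, 14, 18]
22 → extends → [2, 6, 6, 10, 14, 18, 22]
19 → replaces 22 → [2, 6, 6, 10, 14, 18, 19]
15 → replaces 18 → [2, 6, 6, 10, 14, 15, 19]
Seven tails, so the longest non-decreasing subsequence has length 7 (e.g. 4, 6, 8, 10, 14, 18, 22).

7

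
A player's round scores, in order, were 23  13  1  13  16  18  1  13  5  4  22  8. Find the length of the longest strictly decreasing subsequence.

5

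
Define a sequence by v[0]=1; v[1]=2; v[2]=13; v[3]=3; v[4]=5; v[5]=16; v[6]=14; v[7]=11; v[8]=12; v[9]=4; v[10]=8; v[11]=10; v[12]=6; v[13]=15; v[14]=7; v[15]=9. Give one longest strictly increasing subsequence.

1, 2, 3, 5, 11, 12, 15

Patience tails give the LIS length; then backtrack through the dp parents:
1 → extends → [1]
2 → extends → [1, 2]
13 → extends → [1, 2, 13]
3 → replaces 13 → [1, 2, 3]
5 → extends → [1, 2, 3, 5]
16 → extends → [1, 2, 3, 5, 16]
14 → replaces 16 → [1, 2, 3, 5, 14]
11 → replaces 14 → [1, 2, 3, 5, 11]
12 → extends → [1, 2, 3, 5, 11, 12]
4 → replaces 5 → [1, 2, 3, 4, 11, 12]
8 → replaces 11 → [1, 2, 3, 4, 8, 12]
10 → replaces 12 → [1, 2, 3, 4, 8, 10]
6 → replaces 8 → [1, 2, 3, 4, 6, 10]
15 → extends → [1, 2, 3, 4, 6, 10, 15]
7 → replaces 10 → [1, 2, 3, 4, 6, 7, 15]
9 → replaces 15 → [1, 2, 3, 4, 6, 7, 9]
Length 7; one witness is 1, 2, 3, 5, 11, 12, 15.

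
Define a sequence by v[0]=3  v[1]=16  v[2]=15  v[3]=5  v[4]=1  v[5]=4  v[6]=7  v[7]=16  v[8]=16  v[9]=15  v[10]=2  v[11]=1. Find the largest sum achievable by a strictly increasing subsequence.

34

Let S[i] be the best sum of a strictly increasing subsequence ending at i:
i:      0  1  2  3  4  5  6  7  8  9 10 11
v[i]:   3 16 15  5  1  4  7 16 16 15  2  1
S:      3 19 18  8  1  7 15 34 34 30  3  1
Maximum is 34 (e.g. 3 + 15 + 16).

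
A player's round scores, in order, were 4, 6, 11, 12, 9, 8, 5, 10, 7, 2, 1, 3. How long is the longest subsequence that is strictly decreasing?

6

Negate each value so 'decreasing' becomes 'increasing', then run patience tails on the negated sequence:
-4 → extends → [-4]
-6 → replaces -4 → [-6]
-11 → replaces -6 → [-11]
-12 → replaces -11 → [-12]
-9 → extends → [-12, -9]
-8 → extends → [-12, -9, -8]
-5 → extends → [-12, -9, -8, -5]
-10 → replaces -9 → [-12, -10, -8, -5]
-7 → replaces -5 → [-12, -10, -8, -7]
-2 → extends → [-12, -10, -8, -7, -2]
-1 → extends → [-12, -10, -8, -7, -2, -1]
-3 → replaces -2 → [-12, -10, -8, -7, -3, -1]
Six tails, so the longest strictly decreasing subsequence of the original has length 6.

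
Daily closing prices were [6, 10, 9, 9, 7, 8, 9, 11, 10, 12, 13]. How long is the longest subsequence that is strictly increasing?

7

Track the smallest tail for each achievable length (strict):
6 → extends → [6]
10 → extends → [6, 10]
9 → replaces 10 → [6, 9]
9 → already a tail → [6, 9]
7 → replaces 9 → [6, 7]
8 → extends → [6, 7, 8]
9 → extends → [6, 7, 8, 9]
11 → extends → [6, 7, 8, 9, 11]
10 → replaces 11 → [6, 7, 8, 9, 10]
12 → extends → [6, 7, 8, 9, 10, 12]
13 → extends → [6, 7, 8, 9, 10, 12, 13]
Seven tails, so the longest strictly increasing subsequence has length 7 (e.g. 6, 7, 8, 9, 11, 12, 13).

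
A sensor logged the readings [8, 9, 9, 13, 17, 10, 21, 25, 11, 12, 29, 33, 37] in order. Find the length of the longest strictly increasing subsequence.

9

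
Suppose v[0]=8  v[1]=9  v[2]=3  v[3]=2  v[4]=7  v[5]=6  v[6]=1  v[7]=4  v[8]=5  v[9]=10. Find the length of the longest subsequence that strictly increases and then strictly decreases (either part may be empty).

inc[i] = longest strictly increasing subsequence ending at i; dec[i] = longest strictly decreasing subsequence starting at i:
i:      0  1  2  3  4  5  6  7  8  9
v[i]:   8  9  3  2  7  6  1  4  5 10
inc:    1  2  1  1  2  2  1  2  3  4
dec:    4  4  3  2  3  2  1  1  1  1
Best peak at i=1 (value 9): inc=2, dec=4, length 2+4−1 = 5.

5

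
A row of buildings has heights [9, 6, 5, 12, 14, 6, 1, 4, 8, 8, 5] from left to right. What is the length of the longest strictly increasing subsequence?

Track the smallest tail for each achievable length (strict):
9 → extends → [9]
6 → replaces 9 → [6]
5 → replaces 6 → [5]
12 → extends → [5, 12]
14 → extends → [5, 12, 14]
6 → replaces 12 → [5, 6, 14]
1 → replaces 5 → [1, 6, 14]
4 → replaces 6 → [1, 4, 14]
8 → replaces 14 → [1, 4, 8]
8 → already a tail → [1, 4, 8]
5 → replaces 8 → [1, 4, 5]
Three tails, so the longest strictly increasing subsequence has length 3 (e.g. 9, 12, 14).

3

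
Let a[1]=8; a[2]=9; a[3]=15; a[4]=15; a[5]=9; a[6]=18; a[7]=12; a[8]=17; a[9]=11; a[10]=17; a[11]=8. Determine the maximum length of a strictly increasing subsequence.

4

Let dp[i] be the length of the longest such subsequence ending at index i:
i:      1  2  3  4  5  6  7  8  9 10 11
a[i]:   8  9 15 15  9 18 12 17 11 17  8
dp:     1  2  3  3  2  4  3  4  3  4  1
Maximum dp value is 4.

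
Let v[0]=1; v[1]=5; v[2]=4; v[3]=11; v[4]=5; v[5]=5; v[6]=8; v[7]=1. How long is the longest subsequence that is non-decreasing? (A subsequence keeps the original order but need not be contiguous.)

5

Let dp[i] be the length of the longest such subsequence ending at index i:
i:      0  1  2  3  4  5  6  7
v[i]:   1  5  4 11  5  5  8  1
dp:     1  2  2  3  3  4  5  2
Maximum dp value is 5.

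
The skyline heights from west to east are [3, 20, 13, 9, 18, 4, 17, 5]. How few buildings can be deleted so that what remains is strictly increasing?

5

Fewest deletions = n − (longest strictly increasing subsequence).
i:      1  2  3  4  5  6  7  8
a[i]:   3 20 13  9 18  4 17  5
dp:     1  2  2  2  3  2  3  3
max dp = 3, so deletions = 8 − 3 = 5.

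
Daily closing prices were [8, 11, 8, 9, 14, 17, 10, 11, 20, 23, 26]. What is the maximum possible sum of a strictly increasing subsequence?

119

Let S[i] be the best sum of a strictly increasing subsequence ending at i:
i:       1   2   3   4   5   6   7   8   9  10  11
a[i]:    8  11   8   9  14  17  10  11  20  23  26
S:       8  19   8  17  33  50  27  38  70  93 119
Maximum is 119 (e.g. 8 + 11 + 14 + 17 + 20 + 23 + 26).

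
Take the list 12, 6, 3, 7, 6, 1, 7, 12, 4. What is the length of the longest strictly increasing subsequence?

4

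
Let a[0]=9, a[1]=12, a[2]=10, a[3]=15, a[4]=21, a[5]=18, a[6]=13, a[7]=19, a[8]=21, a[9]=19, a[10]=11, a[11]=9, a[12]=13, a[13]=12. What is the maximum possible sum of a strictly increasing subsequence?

94

Let S[i] be the best sum of a strictly increasing subsequence ending at i:
i:      0  1  2  3  4  5  6  7  8  9 10 11 12 13
a[i]:   9 12 10 15 21 18 13 19 21 19 11  9 13 12
S:      9 21 19 36 57 54 34 73 94 73 30  9 43 42
Maximum is 94 (e.g. 9 + 12 + 15 + 18 + 19 + 21).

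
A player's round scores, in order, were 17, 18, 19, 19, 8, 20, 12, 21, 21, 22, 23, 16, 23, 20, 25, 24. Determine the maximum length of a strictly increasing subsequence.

8

Let dp[i] be the length of the longest such subsequence ending at index i:
i:      1  2  3  4  5  6  7  8  9 10 11 12 13 14 15 16
a[i]:  17 18 19 19  8 20 12 21 21 22 23 16 23 20 25 24
dp:     1  2  3  3  1  4  2  5  5  6  7  3  7  4  8  8
Maximum dp value is 8.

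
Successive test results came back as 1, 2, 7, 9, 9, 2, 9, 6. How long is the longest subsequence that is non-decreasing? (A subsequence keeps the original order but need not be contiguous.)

6

Let dp[i] be the length of the longest such subsequence ending at index i:
i:     1 2 3 4 5 6 7 8
a[i]:  1 2 7 9 9 2 9 6
dp:    1 2 3 4 5 3 6 4
Maximum dp value is 6.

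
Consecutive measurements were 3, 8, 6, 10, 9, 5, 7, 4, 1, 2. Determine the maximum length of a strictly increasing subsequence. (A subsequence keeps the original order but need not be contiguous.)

Let dp[i] be the length of the longest such subsequence ending at index i:
i:      1  2  3  4  5  6  7  8  9 10
a[i]:   3  8  6 10  9  5  7  4  1  2
dp:     1  2  2  3  3  2  3  2  1  2
Maximum dp value is 3.

3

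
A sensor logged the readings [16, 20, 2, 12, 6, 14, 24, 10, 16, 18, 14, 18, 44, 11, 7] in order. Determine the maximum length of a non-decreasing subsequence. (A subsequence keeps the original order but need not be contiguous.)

7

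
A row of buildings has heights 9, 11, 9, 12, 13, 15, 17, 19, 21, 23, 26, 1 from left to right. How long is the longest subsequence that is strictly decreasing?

Negate each value so 'decreasing' becomes 'increasing', then run patience tails on the negated sequence:
-9 → extends → [-9]
-11 → replaces -9 → [-11]
-9 → extends → [-11, -9]
-12 → replaces -11 → [-12, -9]
-13 → replaces -12 → [-13, -9]
-15 → replaces -13 → [-15, -9]
-17 → replaces -15 → [-17, -9]
-19 → replaces -17 → [-19, -9]
-21 → replaces -19 → [-21, -9]
-23 → replaces -21 → [-23, -9]
-26 → replaces -23 → [-26, -9]
-1 → extends → [-26, -9, -1]
Three tails, so the longest strictly decreasing subsequence of the original has length 3.

3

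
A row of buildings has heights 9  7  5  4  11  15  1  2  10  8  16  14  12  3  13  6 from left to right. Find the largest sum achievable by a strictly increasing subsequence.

51

Let S[i] be the best sum of a strictly increasing subsequence ending at i:
i:      1  2  3  4  5  6  7  8  9 10 11 12 13 14 15 16
a[i]:   9  7  5  4 11 15  1  2 10  8 16 14 12  3 13  6
S:      9  7  5  4 20 35  1  3 19 15 51 34 32  6 45 12
Maximum is 51 (e.g. 9 + 11 + 15 + 16).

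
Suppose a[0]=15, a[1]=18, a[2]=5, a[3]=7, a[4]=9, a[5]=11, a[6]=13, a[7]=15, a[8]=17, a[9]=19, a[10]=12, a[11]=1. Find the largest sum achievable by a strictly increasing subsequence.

Let S[i] be the best sum of a strictly increasing subsequence ending at i:
i:      0  1  2  3  4  5  6  7  8  9 10 11
a[i]:  15 18  5  7  9 11 13 15 17 19 12  1
S:     15 33  5 12 21 32 45 60 77 96 44  1
Maximum is 96 (e.g. 5 + 7 + 9 + 11 + 13 + 15 + 17 + 19).

96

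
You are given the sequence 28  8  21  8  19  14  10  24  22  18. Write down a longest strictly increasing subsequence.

Patience tails give the LIS length; then backtrack through the dp parents:
28 → extends → [28]
8 → replaces 28 → [8]
21 → extends → [8, 21]
8 → already a tail → [8, 21]
19 → replaces 21 → [8, 19]
14 → replaces 19 → [8, 14]
10 → replaces 14 → [8, 10]
24 → extends → [8, 10, 24]
22 → replaces 24 → [8, 10, 22]
18 → replaces 22 → [8, 10, 18]
Length 3; one witness is 8, 21, 24.

8, 21, 24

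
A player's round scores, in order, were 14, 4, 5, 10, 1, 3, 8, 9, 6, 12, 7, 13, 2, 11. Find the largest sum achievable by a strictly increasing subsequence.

51

Let S[i] be the best sum of a strictly increasing subsequence ending at i:
i:      1  2  3  4  5  6  7  8  9 10 11 12 13 14
a[i]:  14  4  5 10  1  3  8  9  6 12  7 13  2 11
S:     14  4  9 19  1  4 17 26 15 38 22 51  3 37
Maximum is 51 (e.g. 4 + 5 + 8 + 9 + 12 + 13).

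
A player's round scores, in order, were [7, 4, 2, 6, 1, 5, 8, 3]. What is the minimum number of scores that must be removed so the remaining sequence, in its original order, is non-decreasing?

5

Fewest deletions = n − (longest non-decreasing subsequence).
i:     1 2 3 4 5 6 7 8
a[i]:  7 4 2 6 1 5 8 3
dp:    1 1 1 2 1 2 3 2
max dp = 3, so deletions = 8 − 3 = 5.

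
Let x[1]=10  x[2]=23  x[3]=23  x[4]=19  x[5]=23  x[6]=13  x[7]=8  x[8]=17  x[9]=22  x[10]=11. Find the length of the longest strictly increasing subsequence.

Track the smallest tail for each achievable length (strict):
10 → extends → [10]
23 → extends → [10, 23]
23 → already a tail → [10, 23]
19 → replaces 23 → [10, 19]
23 → extends → [10, 19, 23]
13 → replaces 19 → [10, 13, 23]
8 → replaces 10 → [8, 13, 23]
17 → replaces 23 → [8, 13, 17]
22 → extends → [8, 13, 17, 22]
11 → replaces 13 → [8, 11, 17, 22]
Four tails, so the longest strictly increasing subsequence has length 4 (e.g. 10, 13, 17, 22).

4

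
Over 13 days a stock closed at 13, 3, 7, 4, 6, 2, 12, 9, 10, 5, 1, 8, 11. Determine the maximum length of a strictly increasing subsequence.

Track the smallest tail for each achievable length (strict):
13 → extends → [13]
3 → replaces 13 → [3]
7 → extends → [3, 7]
4 → replaces 7 → [3, 4]
6 → extends → [3, 4, 6]
2 → replaces 3 → [2, 4, 6]
12 → extends → [2, 4, 6, 12]
9 → replaces 12 → [2, 4, 6, 9]
10 → extends → [2, 4, 6, 9, 10]
5 → replaces 6 → [2, 4, 5, 9, 10]
1 → replaces 2 → [1, 4, 5, 9, 10]
8 → replaces 9 → [1, 4, 5, 8, 10]
11 → extends → [1, 4, 5, 8, 10, 11]
Six tails, so the longest strictly increasing subsequence has length 6 (e.g. 3, 4, 6, 9, 10, 11).

6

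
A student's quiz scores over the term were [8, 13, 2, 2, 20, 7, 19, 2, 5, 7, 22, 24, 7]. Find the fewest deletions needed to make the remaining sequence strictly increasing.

8

Fewest deletions = n − (longest strictly increasing subsequence).
Patience tails:
8 → extends → [8]
13 → extends → [8, 13]
2 → replaces 8 → [2, 13]
2 → already a tail → [2, 13]
20 → extends → [2, 13, 20]
7 → replaces 13 → [2, 7, 20]
19 → replaces 20 → [2, 7, 19]
2 → already a tail → [2, 7, 19]
5 → replaces 7 → [2, 5, 19]
7 → replaces 19 → [2, 5, 7]
22 → extends → [2, 5, 7, 22]
24 → extends → [2, 5, 7, 22, 24]
7 → already a tail → [2, 5, 7, 22, 24]
Longest strictly increasing subsequence has length 5, so deletions = 13 − 5 = 8.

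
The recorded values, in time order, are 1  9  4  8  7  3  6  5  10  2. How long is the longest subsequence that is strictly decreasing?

6

Negate each value so 'decreasing' becomes 'increasing', then run patience tails on the negated sequence:
-1 → extends → [-1]
-9 → replaces -1 → [-9]
-4 → extends → [-9, -4]
-8 → replaces -4 → [-9, -8]
-7 → extends → [-9, -8, -7]
-3 → extends → [-9, -8, -7, -3]
-6 → replaces -3 → [-9, -8, -7, -6]
-5 → extends → [-9, -8, -7, -6, -5]
-10 → replaces -9 → [-10, -8, -7, -6, -5]
-2 → extends → [-10, -8, -7, -6, -5, -2]
Six tails, so the longest strictly decreasing subsequence of the original has length 6.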